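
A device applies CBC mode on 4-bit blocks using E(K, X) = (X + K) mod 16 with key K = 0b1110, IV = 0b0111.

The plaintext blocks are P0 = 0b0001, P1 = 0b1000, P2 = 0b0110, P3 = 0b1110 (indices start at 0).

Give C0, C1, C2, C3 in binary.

CBC encryption: C_i = E(K, P_i ⊕ C_{i−1}), with C_{−1} = IV.
C0: P0 ⊕ 0b0111 = 0b0110; E(K, 0b0110) = 0b0100.
C1: P1 ⊕ 0b0100 = 0b1100; E(K, 0b1100) = 0b1010.
C2: P2 ⊕ 0b1010 = 0b1100; E(K, 0b1100) = 0b1010.
C3: P3 ⊕ 0b1010 = 0b0100; E(K, 0b0100) = 0b0010.

C0 = 0b0100, C1 = 0b1010, C2 = 0b1010, C3 = 0b0010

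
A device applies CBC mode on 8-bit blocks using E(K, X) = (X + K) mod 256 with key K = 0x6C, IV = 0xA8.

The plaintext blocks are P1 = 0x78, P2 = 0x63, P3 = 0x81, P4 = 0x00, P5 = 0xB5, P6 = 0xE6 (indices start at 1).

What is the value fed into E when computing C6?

CBC encryption: C_i = E(K, P_i ⊕ C_{i−1}), with C_{0} = IV.
C1: P1 ⊕ 0xA8 = 0xD0; E(K, 0xD0) = 0x3C.
C2: P2 ⊕ 0x3C = 0x5F; E(K, 0x5F) = 0xCB.
C3: P3 ⊕ 0xCB = 0x4A; E(K, 0x4A) = 0xB6.
C4: P4 ⊕ 0xB6 = 0xB6; E(K, 0xB6) = 0x22.
C5: P5 ⊕ 0x22 = 0x97; E(K, 0x97) = 0x03.
C6: P6 ⊕ 0x03 = 0xE5; E(K, 0xE5) = 0x51.
So the input to E for block 6 is 0xE5.

0xE5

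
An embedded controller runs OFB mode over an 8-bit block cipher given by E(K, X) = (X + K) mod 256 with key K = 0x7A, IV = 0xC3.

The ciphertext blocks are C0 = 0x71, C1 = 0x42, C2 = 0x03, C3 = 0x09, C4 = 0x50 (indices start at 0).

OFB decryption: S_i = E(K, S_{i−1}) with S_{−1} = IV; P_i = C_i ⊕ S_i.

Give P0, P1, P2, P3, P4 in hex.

P0: S = E(K, 0xC3) = 0x3D; 0x71 ⊕ 0x3D = 0x4C.
P1: S = E(K, 0x3D) = 0xB7; 0x42 ⊕ 0xB7 = 0xF5.
P2: S = E(K, 0xB7) = 0x31; 0x03 ⊕ 0x31 = 0x32.
P3: S = E(K, 0x31) = 0xAB; 0x09 ⊕ 0xAB = 0xA2.
P4: S = E(K, 0xAB) = 0x25; 0x50 ⊕ 0x25 = 0x75.

P0 = 0x4C, P1 = 0xF5, P2 = 0x32, P3 = 0xA2, P4 = 0x75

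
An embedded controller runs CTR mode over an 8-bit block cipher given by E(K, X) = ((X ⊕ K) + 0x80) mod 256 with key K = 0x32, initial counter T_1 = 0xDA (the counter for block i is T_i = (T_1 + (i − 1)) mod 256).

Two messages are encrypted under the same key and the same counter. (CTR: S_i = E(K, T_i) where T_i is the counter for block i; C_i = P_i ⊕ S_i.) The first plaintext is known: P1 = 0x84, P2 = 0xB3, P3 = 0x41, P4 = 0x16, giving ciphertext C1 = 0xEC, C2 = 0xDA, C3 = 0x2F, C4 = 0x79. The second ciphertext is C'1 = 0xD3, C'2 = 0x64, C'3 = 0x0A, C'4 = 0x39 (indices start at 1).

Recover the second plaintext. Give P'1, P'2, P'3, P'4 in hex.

In CTR with a reused counter, both messages share the same keystream S_i, so C_i ⊕ C'_i = P_i ⊕ P'_i and thus P'_i = P_i ⊕ C_i ⊕ C'_i.
P'1: 0x84 ⊕ 0xEC ⊕ 0xD3 = 0xBB.
P'2: 0xB3 ⊕ 0xDA ⊕ 0x64 = 0x0D.
P'3: 0x41 ⊕ 0x2F ⊕ 0x0A = 0x64.
P'4: 0x16 ⊕ 0x79 ⊕ 0x39 = 0x56.

P'1 = 0xBB, P'2 = 0x0D, P'3 = 0x64, P'4 = 0x56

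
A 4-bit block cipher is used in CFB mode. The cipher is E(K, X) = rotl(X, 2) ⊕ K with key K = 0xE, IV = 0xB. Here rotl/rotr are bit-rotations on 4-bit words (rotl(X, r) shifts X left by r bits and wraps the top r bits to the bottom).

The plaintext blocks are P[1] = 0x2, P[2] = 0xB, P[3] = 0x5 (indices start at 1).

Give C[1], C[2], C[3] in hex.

C[1] = 0x2, C[2] = 0xD, C[3] = 0xC

CFB encryption: C_i = P_i ⊕ E(K, C_{i−1}), with C_{0} = IV.
C[1]: E(K, 0xB) = 0x0; 0x2 ⊕ 0x0 = 0x2.
C[2]: E(K, 0x2) = 0x6; 0xB ⊕ 0x6 = 0xD.
C[3]: E(K, 0xD) = 0x9; 0x5 ⊕ 0x9 = 0xC.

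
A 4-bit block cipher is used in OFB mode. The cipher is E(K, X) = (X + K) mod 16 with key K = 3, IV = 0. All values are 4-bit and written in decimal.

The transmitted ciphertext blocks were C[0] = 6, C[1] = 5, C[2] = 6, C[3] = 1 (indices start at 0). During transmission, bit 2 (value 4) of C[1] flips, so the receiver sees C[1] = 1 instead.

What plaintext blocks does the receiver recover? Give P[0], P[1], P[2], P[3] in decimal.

P[0] = 5, P[1] = 7, P[2] = 15, P[3] = 13

OFB decryption: S_i = E(K, S_{i−1}) with S_{−1} = IV; P_i = C_i ⊕ S_i.
Only C[1] changed, to 1. In OFB, a change in C_i flips the same bit in P_i only; the keystream is unaffected. Decrypting the received ciphertext:
P[0]: S = E(K, 0) = 3; 6 ⊕ 3 = 5.
P[1]: S = E(K, 3) = 6; 1 ⊕ 6 = 7.
P[2]: S = E(K, 6) = 9; 6 ⊕ 9 = 15.
P[3]: S = E(K, 9) = 12; 1 ⊕ 12 = 13.
Blocks that differ from the original plaintext: P[1].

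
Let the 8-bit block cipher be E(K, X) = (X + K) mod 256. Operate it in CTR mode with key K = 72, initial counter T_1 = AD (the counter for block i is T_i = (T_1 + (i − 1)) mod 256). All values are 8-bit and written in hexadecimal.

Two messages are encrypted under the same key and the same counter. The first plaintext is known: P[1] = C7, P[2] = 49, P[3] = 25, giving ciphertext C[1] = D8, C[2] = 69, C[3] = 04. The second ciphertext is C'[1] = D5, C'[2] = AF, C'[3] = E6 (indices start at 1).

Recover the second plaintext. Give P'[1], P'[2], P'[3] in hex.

P'[1] = CA, P'[2] = 8F, P'[3] = C7

In CTR with a reused counter, both messages share the same keystream S_i, so C_i ⊕ C'_i = P_i ⊕ P'_i and thus P'_i = P_i ⊕ C_i ⊕ C'_i.
P'[1]: C7 ⊕ D8 ⊕ D5 = CA.
P'[2]: 49 ⊕ 69 ⊕ AF = 8F.
P'[3]: 25 ⊕ 04 ⊕ E6 = C7.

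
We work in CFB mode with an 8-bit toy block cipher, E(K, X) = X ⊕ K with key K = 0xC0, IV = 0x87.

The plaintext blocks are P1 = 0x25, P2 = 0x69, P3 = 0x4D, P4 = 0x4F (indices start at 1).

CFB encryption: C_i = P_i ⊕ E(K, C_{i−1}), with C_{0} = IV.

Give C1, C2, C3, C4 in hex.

C1: E(K, 0x87) = 0x47; 0x25 ⊕ 0x47 = 0x62.
C2: E(K, 0x62) = 0xA2; 0x69 ⊕ 0xA2 = 0xCB.
C3: E(K, 0xCB) = 0x0B; 0x4D ⊕ 0x0B = 0x46.
C4: E(K, 0x46) = 0x86; 0x4F ⊕ 0x86 = 0xC9.

C1 = 0x62, C2 = 0xCB, C3 = 0x46, C4 = 0xC9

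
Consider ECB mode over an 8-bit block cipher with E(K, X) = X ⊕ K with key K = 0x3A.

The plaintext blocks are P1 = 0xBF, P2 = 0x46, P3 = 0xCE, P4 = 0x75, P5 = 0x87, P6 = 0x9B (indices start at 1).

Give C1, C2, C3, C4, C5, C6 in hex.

ECB encryption: C_i = E(K, P_i).
C1: E(K, 0xBF) = 0x85.
C2: E(K, 0x46) = 0x7C.
C3: E(K, 0xCE) = 0xF4.
C4: E(K, 0x75) = 0x4F.
C5: E(K, 0x87) = 0xBD.
C6: E(K, 0x9B) = 0xA1.

C1 = 0x85, C2 = 0x7C, C3 = 0xF4, C4 = 0x4F, C5 = 0xBD, C6 = 0xA1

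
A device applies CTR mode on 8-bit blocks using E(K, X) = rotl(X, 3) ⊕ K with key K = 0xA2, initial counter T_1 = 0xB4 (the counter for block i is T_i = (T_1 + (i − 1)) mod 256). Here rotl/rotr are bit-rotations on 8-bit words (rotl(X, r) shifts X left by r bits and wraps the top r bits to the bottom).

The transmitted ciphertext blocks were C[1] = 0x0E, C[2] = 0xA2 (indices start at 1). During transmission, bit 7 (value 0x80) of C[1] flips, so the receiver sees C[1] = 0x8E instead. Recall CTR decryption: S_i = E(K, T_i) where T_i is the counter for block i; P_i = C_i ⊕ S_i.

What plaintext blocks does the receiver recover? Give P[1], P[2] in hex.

Only C[1] changed, to 0x8E. In CTR, a change in C_i flips the same bit in P_i only; the keystream is unaffected. Decrypting the received ciphertext:
P[1]: T = 0xB4, S = E(K, T) = 0x07; 0x8E ⊕ 0x07 = 0x89.
P[2]: T = 0xB5, S = E(K, T) = 0x0F; 0xA2 ⊕ 0x0F = 0xAD.
Blocks that differ from the original plaintext: P[1].

P[1] = 0x89, P[2] = 0xAD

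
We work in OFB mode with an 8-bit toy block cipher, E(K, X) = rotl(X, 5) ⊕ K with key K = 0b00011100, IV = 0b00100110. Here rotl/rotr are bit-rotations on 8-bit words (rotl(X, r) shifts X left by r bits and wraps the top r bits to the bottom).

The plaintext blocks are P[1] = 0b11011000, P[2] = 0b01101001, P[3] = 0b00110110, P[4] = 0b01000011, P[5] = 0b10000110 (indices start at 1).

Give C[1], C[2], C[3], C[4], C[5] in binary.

C[1] = 0b00000000, C[2] = 0b01101110, C[3] = 0b11001010, C[4] = 0b11000000, C[5] = 0b11101010

OFB encryption: S_i = E(K, S_{i−1}) with S_{0} = IV; C_i = P_i ⊕ S_i.
C[1]: S = E(K, 0b00100110) = 0b11011000; 0b11011000 ⊕ 0b11011000 = 0b00000000.
C[2]: S = E(K, 0b11011000) = 0b00000111; 0b01101001 ⊕ 0b00000111 = 0b01101110.
C[3]: S = E(K, 0b00000111) = 0b11111100; 0b00110110 ⊕ 0b11111100 = 0b11001010.
C[4]: S = E(K, 0b11111100) = 0b10000011; 0b01000011 ⊕ 0b10000011 = 0b11000000.
C[5]: S = E(K, 0b10000011) = 0b01101100; 0b10000110 ⊕ 0b01101100 = 0b11101010.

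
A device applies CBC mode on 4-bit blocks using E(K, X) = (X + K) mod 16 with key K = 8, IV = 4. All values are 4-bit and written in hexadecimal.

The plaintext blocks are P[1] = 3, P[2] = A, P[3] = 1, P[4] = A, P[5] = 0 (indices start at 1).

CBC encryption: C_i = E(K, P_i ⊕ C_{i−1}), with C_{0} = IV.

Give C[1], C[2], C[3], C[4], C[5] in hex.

C[1]: P[1] ⊕ 4 = 7; E(K, 7) = F.
C[2]: P[2] ⊕ F = 5; E(K, 5) = D.
C[3]: P[3] ⊕ D = C; E(K, C) = 4.
C[4]: P[4] ⊕ 4 = E; E(K, E) = 6.
C[5]: P[5] ⊕ 6 = 6; E(K, 6) = E.

C[1] = F, C[2] = D, C[3] = 4, C[4] = 6, C[5] = E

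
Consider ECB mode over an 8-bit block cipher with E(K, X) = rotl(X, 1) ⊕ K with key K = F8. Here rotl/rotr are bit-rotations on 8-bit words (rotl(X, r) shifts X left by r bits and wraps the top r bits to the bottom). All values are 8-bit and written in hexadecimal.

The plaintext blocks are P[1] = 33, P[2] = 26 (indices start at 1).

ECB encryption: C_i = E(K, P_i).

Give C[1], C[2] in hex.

C[1] = 9E, C[2] = B4

C[1]: E(K, 33) = 9E.
C[2]: E(K, 26) = B4.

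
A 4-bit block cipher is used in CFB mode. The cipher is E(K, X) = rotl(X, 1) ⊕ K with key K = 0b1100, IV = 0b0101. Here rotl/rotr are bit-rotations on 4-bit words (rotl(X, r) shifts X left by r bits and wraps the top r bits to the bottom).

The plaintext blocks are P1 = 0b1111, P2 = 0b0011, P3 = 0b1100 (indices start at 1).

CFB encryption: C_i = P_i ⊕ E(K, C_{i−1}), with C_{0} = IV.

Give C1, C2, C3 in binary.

C1: E(K, 0b0101) = 0b0110; 0b1111 ⊕ 0b0110 = 0b1001.
C2: E(K, 0b1001) = 0b1111; 0b0011 ⊕ 0b1111 = 0b1100.
C3: E(K, 0b1100) = 0b0101; 0b1100 ⊕ 0b0101 = 0b1001.

C1 = 0b1001, C2 = 0b1100, C3 = 0b1001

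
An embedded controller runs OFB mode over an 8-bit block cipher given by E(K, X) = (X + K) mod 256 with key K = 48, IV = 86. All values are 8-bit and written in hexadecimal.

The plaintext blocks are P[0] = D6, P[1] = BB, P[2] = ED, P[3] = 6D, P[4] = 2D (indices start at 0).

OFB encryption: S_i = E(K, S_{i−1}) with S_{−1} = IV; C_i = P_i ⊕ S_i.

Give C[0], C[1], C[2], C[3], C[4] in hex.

C[0] = 18, C[1] = AD, C[2] = B3, C[3] = CB, C[4] = C3

C[0]: S = E(K, 86) = CE; D6 ⊕ CE = 18.
C[1]: S = E(K, CE) = 16; BB ⊕ 16 = AD.
C[2]: S = E(K, 16) = 5E; ED ⊕ 5E = B3.
C[3]: S = E(K, 5E) = A6; 6D ⊕ A6 = CB.
C[4]: S = E(K, A6) = EE; 2D ⊕ EE = C3.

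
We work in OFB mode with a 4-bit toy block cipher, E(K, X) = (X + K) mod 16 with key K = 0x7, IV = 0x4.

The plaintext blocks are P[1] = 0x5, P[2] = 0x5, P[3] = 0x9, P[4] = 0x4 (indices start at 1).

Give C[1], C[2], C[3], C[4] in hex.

OFB encryption: S_i = E(K, S_{i−1}) with S_{0} = IV; C_i = P_i ⊕ S_i.
C[1]: S = E(K, 0x4) = 0xB; 0x5 ⊕ 0xB = 0xE.
C[2]: S = E(K, 0xB) = 0x2; 0x5 ⊕ 0x2 = 0x7.
C[3]: S = E(K, 0x2) = 0x9; 0x9 ⊕ 0x9 = 0x0.
C[4]: S = E(K, 0x9) = 0x0; 0x4 ⊕ 0x0 = 0x4.

C[1] = 0xE, C[2] = 0x7, C[3] = 0x0, C[4] = 0x4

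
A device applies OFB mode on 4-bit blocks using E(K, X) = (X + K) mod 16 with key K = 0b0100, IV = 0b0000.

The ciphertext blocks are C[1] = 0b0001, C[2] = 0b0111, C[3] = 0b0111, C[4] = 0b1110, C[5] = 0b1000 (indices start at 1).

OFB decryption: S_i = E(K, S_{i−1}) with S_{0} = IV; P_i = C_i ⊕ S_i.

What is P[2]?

P[1]: S = E(K, 0b0000) = 0b0100; 0b0001 ⊕ 0b0100 = 0b0101.
P[2]: S = E(K, 0b0100) = 0b1000; 0b0111 ⊕ 0b1000 = 0b1111.

P[2] = 0b1111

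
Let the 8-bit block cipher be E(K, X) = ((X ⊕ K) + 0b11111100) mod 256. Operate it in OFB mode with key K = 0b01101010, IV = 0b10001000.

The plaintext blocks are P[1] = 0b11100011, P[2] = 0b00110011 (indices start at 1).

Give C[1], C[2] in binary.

C[1] = 0b00111101, C[2] = 0b10000011

OFB encryption: S_i = E(K, S_{i−1}) with S_{0} = IV; C_i = P_i ⊕ S_i.
C[1]: S = E(K, 0b10001000) = 0b11011110; 0b11100011 ⊕ 0b11011110 = 0b00111101.
C[2]: S = E(K, 0b11011110) = 0b10110000; 0b00110011 ⊕ 0b10110000 = 0b10000011.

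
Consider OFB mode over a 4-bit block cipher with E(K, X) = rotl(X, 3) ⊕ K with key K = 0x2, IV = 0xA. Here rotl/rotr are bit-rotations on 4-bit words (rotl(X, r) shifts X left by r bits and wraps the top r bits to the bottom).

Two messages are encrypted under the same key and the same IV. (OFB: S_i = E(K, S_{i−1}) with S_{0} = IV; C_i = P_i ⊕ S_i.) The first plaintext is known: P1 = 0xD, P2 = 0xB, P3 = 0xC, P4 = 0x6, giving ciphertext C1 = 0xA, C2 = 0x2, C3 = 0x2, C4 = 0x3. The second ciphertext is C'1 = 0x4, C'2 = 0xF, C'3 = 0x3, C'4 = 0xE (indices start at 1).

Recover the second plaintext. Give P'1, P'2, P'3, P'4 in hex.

In OFB with a reused IV, both messages share the same keystream S_i, so C_i ⊕ C'_i = P_i ⊕ P'_i and thus P'_i = P_i ⊕ C_i ⊕ C'_i.
P'1: 0xD ⊕ 0xA ⊕ 0x4 = 0x3.
P'2: 0xB ⊕ 0x2 ⊕ 0xF = 0x6.
P'3: 0xC ⊕ 0x2 ⊕ 0x3 = 0xD.
P'4: 0x6 ⊕ 0x3 ⊕ 0xE = 0xB.

P'1 = 0x3, P'2 = 0x6, P'3 = 0xD, P'4 = 0xB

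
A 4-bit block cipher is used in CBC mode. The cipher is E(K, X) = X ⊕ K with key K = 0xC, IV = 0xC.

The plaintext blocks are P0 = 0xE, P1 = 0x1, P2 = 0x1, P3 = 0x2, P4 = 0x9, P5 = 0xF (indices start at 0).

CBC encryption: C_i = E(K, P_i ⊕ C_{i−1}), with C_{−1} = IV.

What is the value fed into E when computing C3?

C0: P0 ⊕ 0xC = 0x2; E(K, 0x2) = 0xE.
C1: P1 ⊕ 0xE = 0xF; E(K, 0xF) = 0x3.
C2: P2 ⊕ 0x3 = 0x2; E(K, 0x2) = 0xE.
C3: P3 ⊕ 0xE = 0xC; E(K, 0xC) = 0x0.
So the input to E for block 3 is 0xC.

0xC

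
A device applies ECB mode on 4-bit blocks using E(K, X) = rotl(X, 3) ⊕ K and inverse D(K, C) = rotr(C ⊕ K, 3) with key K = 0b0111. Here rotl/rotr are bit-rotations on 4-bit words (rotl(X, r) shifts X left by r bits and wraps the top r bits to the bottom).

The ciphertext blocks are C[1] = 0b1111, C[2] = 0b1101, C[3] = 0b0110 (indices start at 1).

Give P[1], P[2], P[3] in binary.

P[1] = 0b0001, P[2] = 0b0101, P[3] = 0b0010

ECB decryption: P_i = D(K, C_i).
P[1]: D(K, 0b1111) = 0b0001.
P[2]: D(K, 0b1101) = 0b0101.
P[3]: D(K, 0b0110) = 0b0010.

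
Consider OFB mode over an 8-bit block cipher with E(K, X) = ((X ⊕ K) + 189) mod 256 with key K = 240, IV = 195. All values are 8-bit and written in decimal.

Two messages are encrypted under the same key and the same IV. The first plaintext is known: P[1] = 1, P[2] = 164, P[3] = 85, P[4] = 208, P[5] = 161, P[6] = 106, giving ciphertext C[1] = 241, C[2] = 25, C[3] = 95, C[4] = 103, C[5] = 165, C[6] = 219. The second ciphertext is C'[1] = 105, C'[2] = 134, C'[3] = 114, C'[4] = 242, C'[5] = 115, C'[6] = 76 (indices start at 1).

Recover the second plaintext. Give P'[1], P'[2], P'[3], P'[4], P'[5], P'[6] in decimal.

In OFB with a reused IV, both messages share the same keystream S_i, so C_i ⊕ C'_i = P_i ⊕ P'_i and thus P'_i = P_i ⊕ C_i ⊕ C'_i.
P'[1]: 1 ⊕ 241 ⊕ 105 = 153.
P'[2]: 164 ⊕ 25 ⊕ 134 = 59.
P'[3]: 85 ⊕ 95 ⊕ 114 = 120.
P'[4]: 208 ⊕ 103 ⊕ 242 = 69.
P'[5]: 161 ⊕ 165 ⊕ 115 = 119.
P'[6]: 106 ⊕ 219 ⊕ 76 = 253.

P'[1] = 153, P'[2] = 59, P'[3] = 120, P'[4] = 69, P'[5] = 119, P'[6] = 253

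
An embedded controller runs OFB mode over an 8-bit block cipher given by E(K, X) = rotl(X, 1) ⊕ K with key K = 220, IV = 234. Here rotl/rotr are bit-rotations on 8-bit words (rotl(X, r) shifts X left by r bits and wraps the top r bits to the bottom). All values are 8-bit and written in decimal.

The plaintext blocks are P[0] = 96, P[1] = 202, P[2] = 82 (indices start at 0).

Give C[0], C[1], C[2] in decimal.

C[0] = 105, C[1] = 4, C[2] = 19

OFB encryption: S_i = E(K, S_{i−1}) with S_{−1} = IV; C_i = P_i ⊕ S_i.
C[0]: S = E(K, 234) = 9; 96 ⊕ 9 = 105.
C[1]: S = E(K, 9) = 206; 202 ⊕ 206 = 4.
C[2]: S = E(K, 206) = 65; 82 ⊕ 65 = 19.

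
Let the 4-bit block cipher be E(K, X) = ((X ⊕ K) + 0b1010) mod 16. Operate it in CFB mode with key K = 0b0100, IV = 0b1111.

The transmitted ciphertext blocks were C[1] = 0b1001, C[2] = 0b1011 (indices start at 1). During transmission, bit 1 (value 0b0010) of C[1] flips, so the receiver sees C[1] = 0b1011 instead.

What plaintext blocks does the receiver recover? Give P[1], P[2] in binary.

P[1] = 0b1110, P[2] = 0b0010

CFB decryption: P_i = C_i ⊕ E(K, C_{i−1}), with C_{0} = IV.
Only C[1] changed, to 0b1011. In CFB, a change in C_i flips the same bit in P_i and garbles P_{i+1}. Decrypting the received ciphertext:
P[1]: E(K, 0b1111) = 0b0101; 0b1011 ⊕ 0b0101 = 0b1110.
P[2]: E(K, 0b1011) = 0b1001; 0b1011 ⊕ 0b1001 = 0b0010.
Blocks that differ from the original plaintext: P[1], P[2].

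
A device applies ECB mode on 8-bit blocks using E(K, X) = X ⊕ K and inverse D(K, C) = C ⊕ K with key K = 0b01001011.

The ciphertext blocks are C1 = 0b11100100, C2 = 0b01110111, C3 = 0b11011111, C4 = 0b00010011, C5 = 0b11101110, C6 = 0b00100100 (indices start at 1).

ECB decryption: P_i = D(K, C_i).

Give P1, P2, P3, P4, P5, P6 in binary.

P1 = 0b10101111, P2 = 0b00111100, P3 = 0b10010100, P4 = 0b01011000, P5 = 0b10100101, P6 = 0b01101111

P1: D(K, 0b11100100) = 0b10101111.
P2: D(K, 0b01110111) = 0b00111100.
P3: D(K, 0b11011111) = 0b10010100.
P4: D(K, 0b00010011) = 0b01011000.
P5: D(K, 0b11101110) = 0b10100101.
P6: D(K, 0b00100100) = 0b01101111.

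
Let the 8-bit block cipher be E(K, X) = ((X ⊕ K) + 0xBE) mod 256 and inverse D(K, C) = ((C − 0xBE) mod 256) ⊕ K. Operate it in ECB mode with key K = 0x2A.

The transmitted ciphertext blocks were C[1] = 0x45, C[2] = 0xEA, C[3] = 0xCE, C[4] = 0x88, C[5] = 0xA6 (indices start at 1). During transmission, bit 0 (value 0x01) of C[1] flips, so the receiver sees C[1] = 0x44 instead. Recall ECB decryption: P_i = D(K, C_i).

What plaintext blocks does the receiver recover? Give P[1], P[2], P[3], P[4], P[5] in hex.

P[1] = 0xAC, P[2] = 0x06, P[3] = 0x3A, P[4] = 0xE0, P[5] = 0xC2

Only C[1] changed, to 0x44. In ECB, a change in C_i affects only P_i. Decrypting the received ciphertext:
P[1]: D(K, 0x44) = 0xAC.
P[2]: D(K, 0xEA) = 0x06.
P[3]: D(K, 0xCE) = 0x3A.
P[4]: D(K, 0x88) = 0xE0.
P[5]: D(K, 0xA6) = 0xC2.
Blocks that differ from the original plaintext: P[1].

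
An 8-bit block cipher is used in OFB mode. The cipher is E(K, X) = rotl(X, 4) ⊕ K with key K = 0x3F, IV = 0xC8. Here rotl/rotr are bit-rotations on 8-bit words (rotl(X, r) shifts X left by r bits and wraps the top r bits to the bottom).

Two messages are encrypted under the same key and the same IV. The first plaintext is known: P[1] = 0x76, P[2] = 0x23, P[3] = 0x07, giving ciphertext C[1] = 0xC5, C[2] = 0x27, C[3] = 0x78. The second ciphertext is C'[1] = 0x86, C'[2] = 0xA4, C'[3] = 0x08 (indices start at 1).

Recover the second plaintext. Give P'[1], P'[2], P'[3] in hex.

P'[1] = 0x35, P'[2] = 0xA0, P'[3] = 0x77

In OFB with a reused IV, both messages share the same keystream S_i, so C_i ⊕ C'_i = P_i ⊕ P'_i and thus P'_i = P_i ⊕ C_i ⊕ C'_i.
P'[1]: 0x76 ⊕ 0xC5 ⊕ 0x86 = 0x35.
P'[2]: 0x23 ⊕ 0x27 ⊕ 0xA4 = 0xA0.
P'[3]: 0x07 ⊕ 0x78 ⊕ 0x08 = 0x77.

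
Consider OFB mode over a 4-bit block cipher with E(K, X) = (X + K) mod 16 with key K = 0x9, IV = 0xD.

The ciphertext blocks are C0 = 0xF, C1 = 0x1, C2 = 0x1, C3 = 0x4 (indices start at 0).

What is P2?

P2 = 0x9

OFB decryption: S_i = E(K, S_{i−1}) with S_{−1} = IV; P_i = C_i ⊕ S_i.
P0: S = E(K, 0xD) = 0x6; 0xF ⊕ 0x6 = 0x9.
P1: S = E(K, 0x6) = 0xF; 0x1 ⊕ 0xF = 0xE.
P2: S = E(K, 0xF) = 0x8; 0x1 ⊕ 0x8 = 0x9.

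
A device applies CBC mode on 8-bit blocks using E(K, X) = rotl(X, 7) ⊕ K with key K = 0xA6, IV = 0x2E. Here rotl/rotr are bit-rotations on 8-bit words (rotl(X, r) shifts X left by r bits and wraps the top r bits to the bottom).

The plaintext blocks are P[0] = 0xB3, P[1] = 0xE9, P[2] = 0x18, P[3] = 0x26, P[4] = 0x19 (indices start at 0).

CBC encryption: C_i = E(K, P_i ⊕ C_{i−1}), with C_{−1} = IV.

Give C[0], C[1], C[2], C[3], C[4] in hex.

C[0]: P[0] ⊕ 0x2E = 0x9D; E(K, 0x9D) = 0x68.
C[1]: P[1] ⊕ 0x68 = 0x81; E(K, 0x81) = 0x66.
C[2]: P[2] ⊕ 0x66 = 0x7E; E(K, 0x7E) = 0x99.
C[3]: P[3] ⊕ 0x99 = 0xBF; E(K, 0xBF) = 0x79.
C[4]: P[4] ⊕ 0x79 = 0x60; E(K, 0x60) = 0x96.

C[0] = 0x68, C[1] = 0x66, C[2] = 0x99, C[3] = 0x79, C[4] = 0x96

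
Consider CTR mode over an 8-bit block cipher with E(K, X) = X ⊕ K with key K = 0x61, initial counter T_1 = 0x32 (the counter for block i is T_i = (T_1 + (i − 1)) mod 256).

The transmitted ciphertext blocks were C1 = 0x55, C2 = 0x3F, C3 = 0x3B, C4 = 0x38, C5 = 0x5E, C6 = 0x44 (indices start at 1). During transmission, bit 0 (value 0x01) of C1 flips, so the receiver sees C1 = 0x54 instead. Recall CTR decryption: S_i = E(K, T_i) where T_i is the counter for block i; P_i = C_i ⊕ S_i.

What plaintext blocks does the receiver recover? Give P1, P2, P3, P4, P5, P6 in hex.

Only C1 changed, to 0x54. In CTR, a change in C_i flips the same bit in P_i only; the keystream is unaffected. Decrypting the received ciphertext:
P1: T = 0x32, S = E(K, T) = 0x53; 0x54 ⊕ 0x53 = 0x07.
P2: T = 0x33, S = E(K, T) = 0x52; 0x3F ⊕ 0x52 = 0x6D.
P3: T = 0x34, S = E(K, T) = 0x55; 0x3B ⊕ 0x55 = 0x6E.
P4: T = 0x35, S = E(K, T) = 0x54; 0x38 ⊕ 0x54 = 0x6C.
P5: T = 0x36, S = E(K, T) = 0x57; 0x5E ⊕ 0x57 = 0x09.
P6: T = 0x37, S = E(K, T) = 0x56; 0x44 ⊕ 0x56 = 0x12.
Blocks that differ from the original plaintext: P1.

P1 = 0x07, P2 = 0x6D, P3 = 0x6E, P4 = 0x6C, P5 = 0x09, P6 = 0x12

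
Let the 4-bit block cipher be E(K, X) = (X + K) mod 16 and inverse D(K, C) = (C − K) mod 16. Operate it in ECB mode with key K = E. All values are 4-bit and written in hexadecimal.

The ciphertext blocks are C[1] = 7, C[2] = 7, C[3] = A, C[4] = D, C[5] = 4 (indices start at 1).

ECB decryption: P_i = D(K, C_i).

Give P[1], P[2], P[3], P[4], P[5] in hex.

P[1]: D(K, 7) = 9.
P[2]: D(K, 7) = 9.
P[3]: D(K, A) = C.
P[4]: D(K, D) = F.
P[5]: D(K, 4) = 6.

P[1] = 9, P[2] = 9, P[3] = C, P[4] = F, P[5] = 6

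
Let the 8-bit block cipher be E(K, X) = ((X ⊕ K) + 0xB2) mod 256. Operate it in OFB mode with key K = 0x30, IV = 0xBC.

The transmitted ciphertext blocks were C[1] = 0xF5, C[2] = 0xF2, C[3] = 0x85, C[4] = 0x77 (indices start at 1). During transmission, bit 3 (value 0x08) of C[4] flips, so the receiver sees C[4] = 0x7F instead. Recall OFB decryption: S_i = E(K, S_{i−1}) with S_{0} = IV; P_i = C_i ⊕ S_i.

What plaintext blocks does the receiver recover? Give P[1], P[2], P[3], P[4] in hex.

Only C[4] changed, to 0x7F. In OFB, a change in C_i flips the same bit in P_i only; the keystream is unaffected. Decrypting the received ciphertext:
P[1]: S = E(K, 0xBC) = 0x3E; 0xF5 ⊕ 0x3E = 0xCB.
P[2]: S = E(K, 0x3E) = 0xC0; 0xF2 ⊕ 0xC0 = 0x32.
P[3]: S = E(K, 0xC0) = 0xA2; 0x85 ⊕ 0xA2 = 0x27.
P[4]: S = E(K, 0xA2) = 0x44; 0x7F ⊕ 0x44 = 0x3B.
Blocks that differ from the original plaintext: P[4].

P[1] = 0xCB, P[2] = 0x32, P[3] = 0x27, P[4] = 0x3B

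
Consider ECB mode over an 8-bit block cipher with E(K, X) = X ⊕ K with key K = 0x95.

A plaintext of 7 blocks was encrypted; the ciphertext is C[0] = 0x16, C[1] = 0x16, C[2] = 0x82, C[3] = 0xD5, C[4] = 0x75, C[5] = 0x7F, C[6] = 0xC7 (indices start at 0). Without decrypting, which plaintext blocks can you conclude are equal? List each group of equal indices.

P[0] = P[1]

ECB encrypts each block independently with the same key, so equal ciphertext blocks imply equal plaintext blocks.
C[0] = C[1] = 0x16, so P[0] = P[1].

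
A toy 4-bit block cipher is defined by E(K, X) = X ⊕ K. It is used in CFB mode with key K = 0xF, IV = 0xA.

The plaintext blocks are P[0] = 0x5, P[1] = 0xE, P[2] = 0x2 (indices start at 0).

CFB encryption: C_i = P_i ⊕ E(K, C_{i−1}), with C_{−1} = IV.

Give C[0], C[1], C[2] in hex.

C[0] = 0x0, C[1] = 0x1, C[2] = 0xC

C[0]: E(K, 0xA) = 0x5; 0x5 ⊕ 0x5 = 0x0.
C[1]: E(K, 0x0) = 0xF; 0xE ⊕ 0xF = 0x1.
C[2]: E(K, 0x1) = 0xE; 0x2 ⊕ 0xE = 0xC.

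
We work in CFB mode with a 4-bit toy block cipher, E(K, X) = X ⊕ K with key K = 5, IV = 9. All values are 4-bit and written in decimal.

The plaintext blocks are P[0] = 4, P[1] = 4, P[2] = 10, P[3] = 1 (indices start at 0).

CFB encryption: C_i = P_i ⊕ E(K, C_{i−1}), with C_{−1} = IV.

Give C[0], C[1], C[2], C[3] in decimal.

C[0] = 8, C[1] = 9, C[2] = 6, C[3] = 2

C[0]: E(K, 9) = 12; 4 ⊕ 12 = 8.
C[1]: E(K, 8) = 13; 4 ⊕ 13 = 9.
C[2]: E(K, 9) = 12; 10 ⊕ 12 = 6.
C[3]: E(K, 6) = 3; 1 ⊕ 3 = 2.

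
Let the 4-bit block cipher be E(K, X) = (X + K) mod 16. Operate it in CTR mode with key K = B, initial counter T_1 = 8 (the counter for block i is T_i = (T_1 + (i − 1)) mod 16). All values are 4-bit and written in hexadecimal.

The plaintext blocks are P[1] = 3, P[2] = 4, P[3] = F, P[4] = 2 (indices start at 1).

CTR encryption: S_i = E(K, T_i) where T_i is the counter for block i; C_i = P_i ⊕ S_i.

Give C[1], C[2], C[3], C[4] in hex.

C[1]: T = 8, S = E(K, T) = 3; 3 ⊕ 3 = 0.
C[2]: T = 9, S = E(K, T) = 4; 4 ⊕ 4 = 0.
C[3]: T = A, S = E(K, T) = 5; F ⊕ 5 = A.
C[4]: T = B, S = E(K, T) = 6; 2 ⊕ 6 = 4.

C[1] = 0, C[2] = 0, C[3] = A, C[4] = 4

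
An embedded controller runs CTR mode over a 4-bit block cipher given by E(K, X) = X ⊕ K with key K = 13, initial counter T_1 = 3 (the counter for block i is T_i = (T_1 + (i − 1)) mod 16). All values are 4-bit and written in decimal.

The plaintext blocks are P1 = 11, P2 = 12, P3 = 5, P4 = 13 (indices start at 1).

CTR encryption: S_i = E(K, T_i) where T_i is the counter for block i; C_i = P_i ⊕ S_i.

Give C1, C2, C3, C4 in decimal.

C1 = 5, C2 = 5, C3 = 13, C4 = 6

C1: T = 3, S = E(K, T) = 14; 11 ⊕ 14 = 5.
C2: T = 4, S = E(K, T) = 9; 12 ⊕ 9 = 5.
C3: T = 5, S = E(K, T) = 8; 5 ⊕ 8 = 13.
C4: T = 6, S = E(K, T) = 11; 13 ⊕ 11 = 6.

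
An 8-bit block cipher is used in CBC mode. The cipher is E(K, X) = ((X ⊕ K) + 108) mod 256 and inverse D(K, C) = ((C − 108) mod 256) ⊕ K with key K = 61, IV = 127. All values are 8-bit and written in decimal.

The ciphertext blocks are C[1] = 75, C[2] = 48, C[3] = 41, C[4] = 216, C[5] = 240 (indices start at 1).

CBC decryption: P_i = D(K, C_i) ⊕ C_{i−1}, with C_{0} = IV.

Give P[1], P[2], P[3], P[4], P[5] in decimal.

P[1] = 157, P[2] = 178, P[3] = 176, P[4] = 120, P[5] = 97

P[1]: D(K, 75) = 226; 226 ⊕ 127 = 157.
P[2]: D(K, 48) = 249; 249 ⊕ 75 = 178.
P[3]: D(K, 41) = 128; 128 ⊕ 48 = 176.
P[4]: D(K, 216) = 81; 81 ⊕ 41 = 120.
P[5]: D(K, 240) = 185; 185 ⊕ 216 = 97.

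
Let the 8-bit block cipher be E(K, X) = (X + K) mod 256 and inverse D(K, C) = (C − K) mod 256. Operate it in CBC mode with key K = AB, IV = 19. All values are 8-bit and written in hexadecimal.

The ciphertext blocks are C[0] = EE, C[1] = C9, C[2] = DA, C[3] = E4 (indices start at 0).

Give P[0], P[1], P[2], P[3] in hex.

P[0] = 5A, P[1] = F0, P[2] = E6, P[3] = E3

CBC decryption: P_i = D(K, C_i) ⊕ C_{i−1}, with C_{−1} = IV.
P[0]: D(K, EE) = 43; 43 ⊕ 19 = 5A.
P[1]: D(K, C9) = 1E; 1E ⊕ EE = F0.
P[2]: D(K, DA) = 2F; 2F ⊕ C9 = E6.
P[3]: D(K, E4) = 39; 39 ⊕ DA = E3.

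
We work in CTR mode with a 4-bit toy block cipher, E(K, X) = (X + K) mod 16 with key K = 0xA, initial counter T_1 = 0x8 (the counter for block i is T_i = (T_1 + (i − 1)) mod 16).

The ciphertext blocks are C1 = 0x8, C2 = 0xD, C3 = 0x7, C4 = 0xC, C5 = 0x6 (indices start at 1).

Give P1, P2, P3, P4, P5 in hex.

P1 = 0xA, P2 = 0xE, P3 = 0x3, P4 = 0x9, P5 = 0x0

CTR decryption: S_i = E(K, T_i) where T_i is the counter for block i; P_i = C_i ⊕ S_i.
P1: T = 0x8, S = E(K, T) = 0x2; 0x8 ⊕ 0x2 = 0xA.
P2: T = 0x9, S = E(K, T) = 0x3; 0xD ⊕ 0x3 = 0xE.
P3: T = 0xA, S = E(K, T) = 0x4; 0x7 ⊕ 0x4 = 0x3.
P4: T = 0xB, S = E(K, T) = 0x5; 0xC ⊕ 0x5 = 0x9.
P5: T = 0xC, S = E(K, T) = 0x6; 0x6 ⊕ 0x6 = 0x0.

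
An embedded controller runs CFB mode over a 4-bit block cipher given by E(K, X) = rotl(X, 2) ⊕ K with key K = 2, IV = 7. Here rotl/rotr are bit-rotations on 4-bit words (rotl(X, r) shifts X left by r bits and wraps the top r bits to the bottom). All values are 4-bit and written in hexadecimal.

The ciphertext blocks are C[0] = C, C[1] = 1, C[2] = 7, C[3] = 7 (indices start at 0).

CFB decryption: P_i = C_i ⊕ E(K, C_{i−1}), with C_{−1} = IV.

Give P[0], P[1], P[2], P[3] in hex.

P[0]: E(K, 7) = F; C ⊕ F = 3.
P[1]: E(K, C) = 1; 1 ⊕ 1 = 0.
P[2]: E(K, 1) = 6; 7 ⊕ 6 = 1.
P[3]: E(K, 7) = F; 7 ⊕ F = 8.

P[0] = 3, P[1] = 0, P[2] = 1, P[3] = 8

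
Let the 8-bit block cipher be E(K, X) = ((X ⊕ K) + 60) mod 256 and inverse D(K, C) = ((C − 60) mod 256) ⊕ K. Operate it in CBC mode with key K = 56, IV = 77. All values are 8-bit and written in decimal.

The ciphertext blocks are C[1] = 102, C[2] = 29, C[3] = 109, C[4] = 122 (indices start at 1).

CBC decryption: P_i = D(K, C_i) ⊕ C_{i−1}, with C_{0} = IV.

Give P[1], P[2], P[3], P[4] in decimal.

P[1]: D(K, 102) = 18; 18 ⊕ 77 = 95.
P[2]: D(K, 29) = 217; 217 ⊕ 102 = 191.
P[3]: D(K, 109) = 9; 9 ⊕ 29 = 20.
P[4]: D(K, 122) = 6; 6 ⊕ 109 = 107.

P[1] = 95, P[2] = 191, P[3] = 20, P[4] = 107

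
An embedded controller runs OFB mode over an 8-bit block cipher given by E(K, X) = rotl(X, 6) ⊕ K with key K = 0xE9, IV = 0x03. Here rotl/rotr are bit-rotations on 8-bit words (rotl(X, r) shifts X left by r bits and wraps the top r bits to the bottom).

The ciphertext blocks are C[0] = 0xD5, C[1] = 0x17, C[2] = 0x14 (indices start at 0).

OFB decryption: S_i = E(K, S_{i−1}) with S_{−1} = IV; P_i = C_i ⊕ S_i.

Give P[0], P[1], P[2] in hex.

P[0]: S = E(K, 0x03) = 0x29; 0xD5 ⊕ 0x29 = 0xFC.
P[1]: S = E(K, 0x29) = 0xA3; 0x17 ⊕ 0xA3 = 0xB4.
P[2]: S = E(K, 0xA3) = 0x01; 0x14 ⊕ 0x01 = 0x15.

P[0] = 0xFC, P[1] = 0xB4, P[2] = 0x15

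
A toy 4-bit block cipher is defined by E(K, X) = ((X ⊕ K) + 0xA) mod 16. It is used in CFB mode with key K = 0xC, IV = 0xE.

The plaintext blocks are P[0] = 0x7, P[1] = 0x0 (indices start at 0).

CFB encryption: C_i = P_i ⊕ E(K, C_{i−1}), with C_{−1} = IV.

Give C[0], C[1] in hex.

C[0]: E(K, 0xE) = 0xC; 0x7 ⊕ 0xC = 0xB.
C[1]: E(K, 0xB) = 0x1; 0x0 ⊕ 0x1 = 0x1.

C[0] = 0xB, C[1] = 0x1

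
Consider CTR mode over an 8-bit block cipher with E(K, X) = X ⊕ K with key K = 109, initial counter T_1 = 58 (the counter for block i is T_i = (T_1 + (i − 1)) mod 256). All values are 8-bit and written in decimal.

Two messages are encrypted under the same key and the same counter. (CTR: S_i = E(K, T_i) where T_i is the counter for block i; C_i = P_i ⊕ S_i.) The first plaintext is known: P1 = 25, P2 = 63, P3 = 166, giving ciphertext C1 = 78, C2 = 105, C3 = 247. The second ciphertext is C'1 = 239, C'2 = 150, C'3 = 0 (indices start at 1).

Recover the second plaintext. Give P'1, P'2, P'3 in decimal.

In CTR with a reused counter, both messages share the same keystream S_i, so C_i ⊕ C'_i = P_i ⊕ P'_i and thus P'_i = P_i ⊕ C_i ⊕ C'_i.
P'1: 25 ⊕ 78 ⊕ 239 = 184.
P'2: 63 ⊕ 105 ⊕ 150 = 192.
P'3: 166 ⊕ 247 ⊕ 0 = 81.

P'1 = 184, P'2 = 192, P'3 = 81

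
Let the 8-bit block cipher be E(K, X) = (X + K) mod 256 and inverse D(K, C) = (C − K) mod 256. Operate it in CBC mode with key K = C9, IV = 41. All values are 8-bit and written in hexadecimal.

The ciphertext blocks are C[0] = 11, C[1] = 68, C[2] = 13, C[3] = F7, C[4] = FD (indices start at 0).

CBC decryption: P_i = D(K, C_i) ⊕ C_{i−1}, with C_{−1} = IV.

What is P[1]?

P[1] = 8E

P[1]: D(K, 68) = 9F; 9F ⊕ 11 = 8E.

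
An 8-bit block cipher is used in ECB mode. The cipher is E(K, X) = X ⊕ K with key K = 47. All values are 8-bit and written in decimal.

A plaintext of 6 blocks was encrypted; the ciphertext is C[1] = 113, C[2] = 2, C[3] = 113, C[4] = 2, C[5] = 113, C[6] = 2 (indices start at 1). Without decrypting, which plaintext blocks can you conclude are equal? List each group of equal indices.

ECB encrypts each block independently with the same key, so equal ciphertext blocks imply equal plaintext blocks.
C[1] = C[3] = C[5] = 113, so P[1] = P[3] = P[5].
C[2] = C[4] = C[6] = 2, so P[2] = P[4] = P[6].

P[1] = P[3] = P[5]; P[2] = P[4] = P[6]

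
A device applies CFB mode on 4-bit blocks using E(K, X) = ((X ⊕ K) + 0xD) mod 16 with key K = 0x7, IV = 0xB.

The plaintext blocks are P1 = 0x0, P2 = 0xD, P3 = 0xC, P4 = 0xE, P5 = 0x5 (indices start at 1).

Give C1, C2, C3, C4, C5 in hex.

C1 = 0x9, C2 = 0x6, C3 = 0x2, C4 = 0xC, C5 = 0xD

CFB encryption: C_i = P_i ⊕ E(K, C_{i−1}), with C_{0} = IV.
C1: E(K, 0xB) = 0x9; 0x0 ⊕ 0x9 = 0x9.
C2: E(K, 0x9) = 0xB; 0xD ⊕ 0xB = 0x6.
C3: E(K, 0x6) = 0xE; 0xC ⊕ 0xE = 0x2.
C4: E(K, 0x2) = 0x2; 0xE ⊕ 0x2 = 0xC.
C5: E(K, 0xC) = 0x8; 0x5 ⊕ 0x8 = 0xD.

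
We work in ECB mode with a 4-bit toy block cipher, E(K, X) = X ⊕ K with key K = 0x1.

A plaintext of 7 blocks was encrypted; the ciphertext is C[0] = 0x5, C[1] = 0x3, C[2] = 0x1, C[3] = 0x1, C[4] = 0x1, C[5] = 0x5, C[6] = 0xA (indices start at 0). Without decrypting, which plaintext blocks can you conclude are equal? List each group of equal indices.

ECB encrypts each block independently with the same key, so equal ciphertext blocks imply equal plaintext blocks.
C[0] = C[5] = 0x5, so P[0] = P[5].
C[2] = C[3] = C[4] = 0x1, so P[2] = P[3] = P[4].

P[0] = P[5]; P[2] = P[3] = P[4]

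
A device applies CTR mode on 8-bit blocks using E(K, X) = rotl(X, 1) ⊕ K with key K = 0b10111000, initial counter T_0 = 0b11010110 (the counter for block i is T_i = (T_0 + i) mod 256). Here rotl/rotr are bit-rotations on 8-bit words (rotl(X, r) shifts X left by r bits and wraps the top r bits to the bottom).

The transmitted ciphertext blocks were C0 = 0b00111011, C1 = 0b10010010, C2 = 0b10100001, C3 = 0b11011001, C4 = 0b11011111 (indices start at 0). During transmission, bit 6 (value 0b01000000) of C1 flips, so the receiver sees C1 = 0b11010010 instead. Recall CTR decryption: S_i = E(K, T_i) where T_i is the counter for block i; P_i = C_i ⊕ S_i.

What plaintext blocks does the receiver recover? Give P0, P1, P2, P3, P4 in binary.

Only C1 changed, to 0b11010010. In CTR, a change in C_i flips the same bit in P_i only; the keystream is unaffected. Decrypting the received ciphertext:
P0: T = 0b11010110, S = E(K, T) = 0b00010101; 0b00111011 ⊕ 0b00010101 = 0b00101110.
P1: T = 0b11010111, S = E(K, T) = 0b00010111; 0b11010010 ⊕ 0b00010111 = 0b11000101.
P2: T = 0b11011000, S = E(K, T) = 0b00001001; 0b10100001 ⊕ 0b00001001 = 0b10101000.
P3: T = 0b11011001, S = E(K, T) = 0b00001011; 0b11011001 ⊕ 0b00001011 = 0b11010010.
P4: T = 0b11011010, S = E(K, T) = 0b00001101; 0b11011111 ⊕ 0b00001101 = 0b11010010.
Blocks that differ from the original plaintext: P1.

P0 = 0b00101110, P1 = 0b11000101, P2 = 0b10101000, P3 = 0b11010010, P4 = 0b11010010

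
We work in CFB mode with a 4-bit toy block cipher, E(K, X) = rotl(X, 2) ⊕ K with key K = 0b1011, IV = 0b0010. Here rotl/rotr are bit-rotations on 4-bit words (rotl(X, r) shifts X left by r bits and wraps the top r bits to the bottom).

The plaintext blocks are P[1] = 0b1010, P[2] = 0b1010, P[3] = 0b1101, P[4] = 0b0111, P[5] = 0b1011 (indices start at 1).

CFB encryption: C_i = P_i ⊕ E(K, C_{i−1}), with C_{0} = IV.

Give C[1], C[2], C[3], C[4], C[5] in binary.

C[1]: E(K, 0b0010) = 0b0011; 0b1010 ⊕ 0b0011 = 0b1001.
C[2]: E(K, 0b1001) = 0b1101; 0b1010 ⊕ 0b1101 = 0b0111.
C[3]: E(K, 0b0111) = 0b0110; 0b1101 ⊕ 0b0110 = 0b1011.
C[4]: E(K, 0b1011) = 0b0101; 0b0111 ⊕ 0b0101 = 0b0010.
C[5]: E(K, 0b0010) = 0b0011; 0b1011 ⊕ 0b0011 = 0b1000.

C[1] = 0b1001, C[2] = 0b0111, C[3] = 0b1011, C[4] = 0b0010, C[5] = 0b1000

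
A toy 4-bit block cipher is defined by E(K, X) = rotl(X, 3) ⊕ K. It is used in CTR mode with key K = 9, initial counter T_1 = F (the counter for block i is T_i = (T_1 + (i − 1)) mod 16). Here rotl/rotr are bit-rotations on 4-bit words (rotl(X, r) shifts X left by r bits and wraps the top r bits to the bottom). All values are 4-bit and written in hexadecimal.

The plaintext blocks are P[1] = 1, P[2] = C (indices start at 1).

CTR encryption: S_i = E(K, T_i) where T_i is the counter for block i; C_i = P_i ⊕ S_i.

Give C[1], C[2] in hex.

C[1]: T = F, S = E(K, T) = 6; 1 ⊕ 6 = 7.
C[2]: T = 0, S = E(K, T) = 9; C ⊕ 9 = 5.

C[1] = 7, C[2] = 5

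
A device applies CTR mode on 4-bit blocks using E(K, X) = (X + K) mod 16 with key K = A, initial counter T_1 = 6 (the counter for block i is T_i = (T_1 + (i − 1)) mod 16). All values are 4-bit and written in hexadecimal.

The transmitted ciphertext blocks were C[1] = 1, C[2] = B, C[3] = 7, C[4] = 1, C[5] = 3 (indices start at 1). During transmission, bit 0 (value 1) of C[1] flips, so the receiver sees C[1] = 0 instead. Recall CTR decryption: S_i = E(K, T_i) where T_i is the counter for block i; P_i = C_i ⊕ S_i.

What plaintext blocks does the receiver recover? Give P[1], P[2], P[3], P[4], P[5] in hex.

Only C[1] changed, to 0. In CTR, a change in C_i flips the same bit in P_i only; the keystream is unaffected. Decrypting the received ciphertext:
P[1]: T = 6, S = E(K, T) = 0; 0 ⊕ 0 = 0.
P[2]: T = 7, S = E(K, T) = 1; B ⊕ 1 = A.
P[3]: T = 8, S = E(K, T) = 2; 7 ⊕ 2 = 5.
P[4]: T = 9, S = E(K, T) = 3; 1 ⊕ 3 = 2.
P[5]: T = A, S = E(K, T) = 4; 3 ⊕ 4 = 7.
Blocks that differ from the original plaintext: P[1].

P[1] = 0, P[2] = A, P[3] = 5, P[4] = 2, P[5] = 7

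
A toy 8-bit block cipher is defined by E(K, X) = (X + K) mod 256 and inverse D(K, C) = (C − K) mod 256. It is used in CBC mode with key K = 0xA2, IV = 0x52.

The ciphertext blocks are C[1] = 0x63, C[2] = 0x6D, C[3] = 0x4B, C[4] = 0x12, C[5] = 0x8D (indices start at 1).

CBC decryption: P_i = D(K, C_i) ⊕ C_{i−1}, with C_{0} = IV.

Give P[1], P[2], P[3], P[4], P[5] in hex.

P[1]: D(K, 0x63) = 0xC1; 0xC1 ⊕ 0x52 = 0x93.
P[2]: D(K, 0x6D) = 0xCB; 0xCB ⊕ 0x63 = 0xA8.
P[3]: D(K, 0x4B) = 0xA9; 0xA9 ⊕ 0x6D = 0xC4.
P[4]: D(K, 0x12) = 0x70; 0x70 ⊕ 0x4B = 0x3B.
P[5]: D(K, 0x8D) = 0xEB; 0xEB ⊕ 0x12 = 0xF9.

P[1] = 0x93, P[2] = 0xA8, P[3] = 0xC4, P[4] = 0x3B, P[5] = 0xF9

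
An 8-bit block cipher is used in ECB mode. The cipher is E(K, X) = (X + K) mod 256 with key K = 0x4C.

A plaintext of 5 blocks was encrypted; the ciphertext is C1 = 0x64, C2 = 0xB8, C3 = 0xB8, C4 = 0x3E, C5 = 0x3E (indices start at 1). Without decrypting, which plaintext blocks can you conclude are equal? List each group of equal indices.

ECB encrypts each block independently with the same key, so equal ciphertext blocks imply equal plaintext blocks.
C2 = C3 = 0xB8, so P2 = P3.
C4 = C5 = 0x3E, so P4 = P5.

P2 = P3; P4 = P5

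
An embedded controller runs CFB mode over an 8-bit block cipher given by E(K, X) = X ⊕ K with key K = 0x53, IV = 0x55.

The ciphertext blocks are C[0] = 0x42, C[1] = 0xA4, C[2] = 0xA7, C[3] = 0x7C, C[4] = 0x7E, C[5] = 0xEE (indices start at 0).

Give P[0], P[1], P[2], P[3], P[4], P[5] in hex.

CFB decryption: P_i = C_i ⊕ E(K, C_{i−1}), with C_{−1} = IV.
P[0]: E(K, 0x55) = 0x06; 0x42 ⊕ 0x06 = 0x44.
P[1]: E(K, 0x42) = 0x11; 0xA4 ⊕ 0x11 = 0xB5.
P[2]: E(K, 0xA4) = 0xF7; 0xA7 ⊕ 0xF7 = 0x50.
P[3]: E(K, 0xA7) = 0xF4; 0x7C ⊕ 0xF4 = 0x88.
P[4]: E(K, 0x7C) = 0x2F; 0x7E ⊕ 0x2F = 0x51.
P[5]: E(K, 0x7E) = 0x2D; 0xEE ⊕ 0x2D = 0xC3.

P[0] = 0x44, P[1] = 0xB5, P[2] = 0x50, P[3] = 0x88, P[4] = 0x51, P[5] = 0xC3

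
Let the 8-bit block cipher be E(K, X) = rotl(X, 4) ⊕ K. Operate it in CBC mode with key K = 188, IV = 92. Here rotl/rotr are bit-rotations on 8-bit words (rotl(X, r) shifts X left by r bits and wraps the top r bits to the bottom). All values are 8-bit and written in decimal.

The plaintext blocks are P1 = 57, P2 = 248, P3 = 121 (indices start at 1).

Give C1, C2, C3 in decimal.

CBC encryption: C_i = E(K, P_i ⊕ C_{i−1}), with C_{0} = IV.
C1: P1 ⊕ 92 = 101; E(K, 101) = 234.
C2: P2 ⊕ 234 = 18; E(K, 18) = 157.
C3: P3 ⊕ 157 = 228; E(K, 228) = 242.

C1 = 234, C2 = 157, C3 = 242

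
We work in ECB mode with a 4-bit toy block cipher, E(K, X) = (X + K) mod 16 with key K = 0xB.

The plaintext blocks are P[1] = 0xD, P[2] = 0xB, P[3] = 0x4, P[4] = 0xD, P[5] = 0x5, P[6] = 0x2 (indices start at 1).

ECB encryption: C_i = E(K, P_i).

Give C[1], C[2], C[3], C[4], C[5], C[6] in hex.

C[1] = 0x8, C[2] = 0x6, C[3] = 0xF, C[4] = 0x8, C[5] = 0x0, C[6] = 0xD

C[1]: E(K, 0xD) = 0x8.
C[2]: E(K, 0xB) = 0x6.
C[3]: E(K, 0x4) = 0xF.
C[4]: E(K, 0xD) = 0x8.
C[5]: E(K, 0x5) = 0x0.
C[6]: E(K, 0x2) = 0xD.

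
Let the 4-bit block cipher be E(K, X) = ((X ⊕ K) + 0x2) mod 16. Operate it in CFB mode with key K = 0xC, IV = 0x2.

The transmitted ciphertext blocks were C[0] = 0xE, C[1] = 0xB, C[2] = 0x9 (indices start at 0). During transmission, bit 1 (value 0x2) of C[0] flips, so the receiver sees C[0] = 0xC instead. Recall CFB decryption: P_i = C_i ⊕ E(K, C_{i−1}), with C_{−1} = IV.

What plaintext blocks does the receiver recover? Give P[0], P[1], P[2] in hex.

P[0] = 0xC, P[1] = 0x9, P[2] = 0x0

Only C[0] changed, to 0xC. In CFB, a change in C_i flips the same bit in P_i and garbles P_{i+1}. Decrypting the received ciphertext:
P[0]: E(K, 0x2) = 0x0; 0xC ⊕ 0x0 = 0xC.
P[1]: E(K, 0xC) = 0x2; 0xB ⊕ 0x2 = 0x9.
P[2]: E(K, 0xB) = 0x9; 0x9 ⊕ 0x9 = 0x0.
Blocks that differ from the original plaintext: P[0], P[1].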